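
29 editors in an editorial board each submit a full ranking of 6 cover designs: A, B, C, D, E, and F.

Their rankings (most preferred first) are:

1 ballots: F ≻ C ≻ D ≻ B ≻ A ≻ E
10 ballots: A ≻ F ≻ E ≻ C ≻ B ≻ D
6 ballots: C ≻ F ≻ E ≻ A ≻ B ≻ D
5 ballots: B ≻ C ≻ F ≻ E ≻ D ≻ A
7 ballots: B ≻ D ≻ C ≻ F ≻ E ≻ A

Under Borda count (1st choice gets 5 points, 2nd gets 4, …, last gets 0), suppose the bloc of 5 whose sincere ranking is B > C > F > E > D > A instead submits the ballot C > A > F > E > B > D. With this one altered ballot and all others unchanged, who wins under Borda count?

C

Borda totals with the altered ballot: A 83, B 58, C 100, D 31, E 65, F 98.
The switch changes the winner from F to C.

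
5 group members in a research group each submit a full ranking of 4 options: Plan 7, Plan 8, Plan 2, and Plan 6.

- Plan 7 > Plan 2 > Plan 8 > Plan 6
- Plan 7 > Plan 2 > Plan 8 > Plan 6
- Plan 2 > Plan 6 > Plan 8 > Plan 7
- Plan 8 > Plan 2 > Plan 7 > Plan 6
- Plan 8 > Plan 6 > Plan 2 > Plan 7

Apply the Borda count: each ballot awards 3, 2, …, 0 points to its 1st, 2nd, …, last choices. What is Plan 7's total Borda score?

Borda scores:
  Plan 7: 3 + 3 + 0 + 1 + 0 = 7
  Plan 8: 1 + 1 + 1 + 3 + 3 = 9
  Plan 2: 2 + 2 + 3 + 2 + 1 = 10
  Plan 6: 0 + 0 + 2 + 0 + 2 = 4

7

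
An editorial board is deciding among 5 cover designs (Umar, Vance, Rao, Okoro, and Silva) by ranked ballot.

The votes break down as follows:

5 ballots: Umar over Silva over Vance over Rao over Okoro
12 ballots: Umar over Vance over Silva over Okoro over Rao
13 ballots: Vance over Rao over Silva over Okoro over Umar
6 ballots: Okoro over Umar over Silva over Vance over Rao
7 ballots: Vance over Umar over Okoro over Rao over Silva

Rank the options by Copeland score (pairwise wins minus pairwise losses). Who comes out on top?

Umar

Pairwise results:
  Umar vs Vance: Umar wins 23–20.
  Umar vs Rao: Umar wins 30–13.
  Umar vs Okoro: Umar wins 24–19.
  Umar vs Silva: Umar wins 30–13.
  Vance vs Rao: Vance wins 43–0.
  Vance vs Okoro: Vance wins 37–6.
  Vance vs Silva: Vance wins 32–11.
  Rao vs Okoro: Okoro wins 25–18.
  Rao vs Silva: Silva wins 23–20.
  Okoro vs Silva: Silva wins 30–13.
Copeland scores (wins − losses):
  Umar: 4 − 0 = 4
  Vance: 3 − 1 = 2
  Rao: 0 − 4 = -4
  Okoro: 1 − 3 = -2
  Silva: 2 − 2 = 0
Umar has the best Copeland score.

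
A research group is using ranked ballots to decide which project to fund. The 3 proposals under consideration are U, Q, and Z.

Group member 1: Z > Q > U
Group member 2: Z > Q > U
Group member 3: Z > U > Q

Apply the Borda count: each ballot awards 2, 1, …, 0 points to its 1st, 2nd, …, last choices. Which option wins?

Z

Borda scores:
  U: 0 + 0 + 1 = 1
  Q: 1 + 1 + 0 = 2
  Z: 2 + 2 + 2 = 6
Z has the highest total.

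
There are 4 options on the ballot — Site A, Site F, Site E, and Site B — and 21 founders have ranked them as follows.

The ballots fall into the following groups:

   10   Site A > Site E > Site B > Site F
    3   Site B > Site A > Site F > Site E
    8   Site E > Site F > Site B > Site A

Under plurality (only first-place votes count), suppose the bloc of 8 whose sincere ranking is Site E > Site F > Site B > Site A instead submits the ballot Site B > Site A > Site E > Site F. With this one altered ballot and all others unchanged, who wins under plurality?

First-place totals with the altered ballot: Site A 10, Site F 0, Site E 0, Site B 11.
The switch changes the winner from Site A to Site B.

Site B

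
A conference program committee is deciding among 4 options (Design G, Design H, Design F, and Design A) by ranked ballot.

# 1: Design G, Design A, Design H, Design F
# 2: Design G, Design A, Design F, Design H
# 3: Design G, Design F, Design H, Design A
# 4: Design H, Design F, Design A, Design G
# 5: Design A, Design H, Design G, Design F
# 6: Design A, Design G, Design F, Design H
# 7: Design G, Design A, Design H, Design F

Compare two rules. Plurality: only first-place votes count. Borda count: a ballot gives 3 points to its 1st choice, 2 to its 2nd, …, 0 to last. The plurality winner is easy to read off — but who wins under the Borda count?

Design G

Plurality first-place counts: Design G 4, Design H 1, Design F 0, Design A 2 → Design G.
Borda totals: Design G 15, Design H 8, Design F 6, Design A 13 → Design G.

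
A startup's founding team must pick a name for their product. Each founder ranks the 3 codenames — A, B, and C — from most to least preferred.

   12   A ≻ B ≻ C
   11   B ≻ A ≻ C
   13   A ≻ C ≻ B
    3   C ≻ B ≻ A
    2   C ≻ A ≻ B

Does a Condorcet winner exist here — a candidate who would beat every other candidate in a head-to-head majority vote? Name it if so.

A

Head-to-head results (41 voters total):
A vs B: A wins 27–14.
A vs C: A wins 36–5.
B vs C: B wins 23–18.
A beats each rival — B (27–14), C (36–5) — so A is the Condorcet winner.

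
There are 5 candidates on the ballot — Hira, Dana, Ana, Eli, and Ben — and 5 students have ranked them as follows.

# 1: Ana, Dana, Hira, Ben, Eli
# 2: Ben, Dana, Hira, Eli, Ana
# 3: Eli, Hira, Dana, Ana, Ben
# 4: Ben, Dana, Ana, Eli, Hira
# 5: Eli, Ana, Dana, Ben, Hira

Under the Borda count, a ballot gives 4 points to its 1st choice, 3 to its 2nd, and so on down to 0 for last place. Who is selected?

Borda scores:
  Hira: 2 + 2 + 3 + 0 + 0 = 7
  Dana: 3 + 3 + 2 + 3 + 2 = 13
  Ana: 4 + 0 + 1 + 2 + 3 = 10
  Eli: 0 + 1 + 4 + 1 + 4 = 10
  Ben: 1 + 4 + 0 + 4 + 1 = 10
Dana has the highest total.

Dana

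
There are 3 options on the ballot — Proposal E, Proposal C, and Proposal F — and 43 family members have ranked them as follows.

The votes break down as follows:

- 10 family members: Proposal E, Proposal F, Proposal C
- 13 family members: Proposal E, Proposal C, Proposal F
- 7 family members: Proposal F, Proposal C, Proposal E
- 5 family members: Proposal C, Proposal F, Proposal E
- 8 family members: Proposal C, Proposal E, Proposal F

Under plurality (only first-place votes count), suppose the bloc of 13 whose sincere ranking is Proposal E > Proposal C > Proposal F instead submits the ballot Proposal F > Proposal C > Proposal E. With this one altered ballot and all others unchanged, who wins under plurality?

Proposal F

First-place totals with the altered ballot: Proposal E 10, Proposal C 13, Proposal F 20.
The switch changes the winner from Proposal E to Proposal F.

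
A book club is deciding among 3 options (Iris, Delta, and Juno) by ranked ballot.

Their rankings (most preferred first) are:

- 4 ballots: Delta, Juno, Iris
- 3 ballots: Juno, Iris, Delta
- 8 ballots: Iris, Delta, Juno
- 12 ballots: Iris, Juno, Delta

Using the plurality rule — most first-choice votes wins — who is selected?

Iris

First-place vote totals:
  Iris: 20
  Delta: 4
  Juno: 3
Iris has the most first-place votes.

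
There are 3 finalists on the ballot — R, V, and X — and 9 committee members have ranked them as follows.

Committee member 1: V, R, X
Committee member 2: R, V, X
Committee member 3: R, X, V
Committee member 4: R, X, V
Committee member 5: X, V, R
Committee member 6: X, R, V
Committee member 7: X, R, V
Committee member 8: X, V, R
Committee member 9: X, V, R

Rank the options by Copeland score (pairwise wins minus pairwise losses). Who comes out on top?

X

Pairwise results:
  R vs V: R wins 5–4.
  R vs X: X wins 5–4.
  V vs X: X wins 7–2.
Copeland scores (wins − losses):
  R: 1 − 1 = 0
  V: 0 − 2 = -2
  X: 2 − 0 = 2
X has the best Copeland score.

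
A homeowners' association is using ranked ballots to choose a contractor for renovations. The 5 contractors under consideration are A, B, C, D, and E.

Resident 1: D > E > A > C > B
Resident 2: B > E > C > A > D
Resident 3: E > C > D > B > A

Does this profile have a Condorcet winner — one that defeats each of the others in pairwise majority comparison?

Yes

Head-to-head results (3 voters total):
A vs B: B wins 2–1.
A vs C: C wins 2–1.
A vs D: D wins 2–1.
A vs E: E wins 3–0.
B vs C: C wins 2–1.
B vs D: D wins 2–1.
B vs E: E wins 2–1.
C vs D: C wins 2–1.
C vs E: E wins 3–0.
D vs E: E wins 2–1.
E beats each rival — A (3–0), B (2–1), C (3–0), D (2–1) — so E is the Condorcet winner.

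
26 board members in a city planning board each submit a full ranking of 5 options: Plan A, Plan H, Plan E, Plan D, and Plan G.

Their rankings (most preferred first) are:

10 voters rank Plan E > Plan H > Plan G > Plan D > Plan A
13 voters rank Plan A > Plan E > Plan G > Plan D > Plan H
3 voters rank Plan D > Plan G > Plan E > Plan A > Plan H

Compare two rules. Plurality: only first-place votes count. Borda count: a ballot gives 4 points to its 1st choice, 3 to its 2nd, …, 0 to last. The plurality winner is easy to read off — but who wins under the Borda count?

Plurality first-place counts: Plan A 13, Plan H 0, Plan E 10, Plan D 3, Plan G 0 → Plan A.
Borda totals: Plan A 55, Plan H 30, Plan E 85, Plan D 35, Plan G 55 → Plan E.

Plan E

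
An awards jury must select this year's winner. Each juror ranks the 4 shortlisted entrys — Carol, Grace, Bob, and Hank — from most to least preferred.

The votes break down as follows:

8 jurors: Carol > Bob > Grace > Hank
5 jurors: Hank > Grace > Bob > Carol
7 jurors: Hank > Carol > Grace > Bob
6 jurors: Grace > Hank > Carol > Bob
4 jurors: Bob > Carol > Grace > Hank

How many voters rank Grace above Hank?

Ballots ranking Grace above Hank: 8+6+4 = 18.
Ballots ranking Hank above Grace: 5+7 = 12.
So 18 of 30 voters prefer Grace to Hank.

18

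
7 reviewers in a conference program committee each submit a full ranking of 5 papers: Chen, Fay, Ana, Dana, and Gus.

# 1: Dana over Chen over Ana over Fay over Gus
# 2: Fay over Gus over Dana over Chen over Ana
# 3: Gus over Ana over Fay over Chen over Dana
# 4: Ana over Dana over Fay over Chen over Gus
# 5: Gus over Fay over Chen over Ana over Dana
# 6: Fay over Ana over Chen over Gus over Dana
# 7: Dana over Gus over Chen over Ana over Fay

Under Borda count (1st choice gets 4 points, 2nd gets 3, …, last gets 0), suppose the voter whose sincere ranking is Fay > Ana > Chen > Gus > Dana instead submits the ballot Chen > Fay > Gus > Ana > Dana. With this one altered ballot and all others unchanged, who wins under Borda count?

Borda totals with the altered ballot: Chen 14, Fay 15, Ana 12, Dana 13, Gus 16.
The switch changes the winner from Fay to Gus.

Gus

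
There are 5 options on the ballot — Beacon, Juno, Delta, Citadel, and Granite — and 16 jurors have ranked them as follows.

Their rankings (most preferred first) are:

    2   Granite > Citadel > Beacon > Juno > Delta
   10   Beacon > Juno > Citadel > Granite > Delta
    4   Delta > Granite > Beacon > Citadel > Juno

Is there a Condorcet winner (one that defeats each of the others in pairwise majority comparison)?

Head-to-head results (16 voters total):
Beacon vs Juno: Beacon wins 16–0.
Beacon vs Delta: Beacon wins 12–4.
Beacon vs Citadel: Beacon wins 14–2.
Beacon vs Granite: Beacon wins 10–6.
Juno vs Delta: Juno wins 12–4.
Juno vs Citadel: Juno wins 10–6.
Juno vs Granite: Juno wins 10–6.
Delta vs Citadel: Citadel wins 12–4.
Delta vs Granite: Granite wins 12–4.
Citadel vs Granite: Citadel wins 10–6.
Beacon beats each rival — Juno (16–0), Delta (12–4), Citadel (14–2), Granite (10–6) — so Beacon is the Condorcet winner.

Yes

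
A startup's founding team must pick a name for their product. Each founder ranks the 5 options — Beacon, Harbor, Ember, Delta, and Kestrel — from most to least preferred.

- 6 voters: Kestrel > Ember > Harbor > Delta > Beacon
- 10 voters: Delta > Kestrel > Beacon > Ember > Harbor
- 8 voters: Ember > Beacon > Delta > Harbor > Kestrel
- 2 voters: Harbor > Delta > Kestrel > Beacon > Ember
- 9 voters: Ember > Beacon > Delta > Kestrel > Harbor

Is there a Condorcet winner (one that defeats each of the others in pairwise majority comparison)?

No

Head-to-head results (35 voters total):
Beacon vs Harbor: Beacon wins 27–8.
Beacon vs Ember: Ember wins 23–12.
Beacon vs Delta: Delta wins 18–17.
Beacon vs Kestrel: Kestrel wins 18–17.
Harbor vs Ember: Ember wins 33–2.
Harbor vs Delta: Delta wins 27–8.
Harbor vs Kestrel: Kestrel wins 25–10.
Ember vs Delta: Ember wins 23–12.
Ember vs Kestrel: Kestrel wins 18–17.
Delta vs Kestrel: Delta wins 29–6.
No candidate beats all others: Ember beats Delta beats Kestrel beats Ember, a majority cycle.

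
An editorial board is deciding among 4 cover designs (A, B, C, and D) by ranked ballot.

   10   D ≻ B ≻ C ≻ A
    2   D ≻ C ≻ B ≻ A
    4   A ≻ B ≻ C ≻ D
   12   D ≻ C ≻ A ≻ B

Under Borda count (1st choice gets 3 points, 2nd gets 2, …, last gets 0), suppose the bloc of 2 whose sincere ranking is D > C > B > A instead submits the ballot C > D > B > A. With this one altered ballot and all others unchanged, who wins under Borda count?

Borda totals with the altered ballot: A 24, B 30, C 44, D 70.
The winner is unchanged: still D.

D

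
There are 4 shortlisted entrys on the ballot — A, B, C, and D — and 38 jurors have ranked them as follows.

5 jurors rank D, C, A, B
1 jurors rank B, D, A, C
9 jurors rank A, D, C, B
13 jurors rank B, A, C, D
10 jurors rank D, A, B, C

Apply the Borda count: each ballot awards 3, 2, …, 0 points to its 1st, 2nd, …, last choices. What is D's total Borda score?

65

Borda scores:
  A: 5·1 + 1 + 9·3 + 13·2 + 10·2 = 79
  B: 5·0 + 3 + 9·0 + 13·3 + 10·1 = 52
  C: 5·2 + 0 + 9·1 + 13·1 + 10·0 = 32
  D: 5·3 + 2 + 9·2 + 13·0 + 10·3 = 65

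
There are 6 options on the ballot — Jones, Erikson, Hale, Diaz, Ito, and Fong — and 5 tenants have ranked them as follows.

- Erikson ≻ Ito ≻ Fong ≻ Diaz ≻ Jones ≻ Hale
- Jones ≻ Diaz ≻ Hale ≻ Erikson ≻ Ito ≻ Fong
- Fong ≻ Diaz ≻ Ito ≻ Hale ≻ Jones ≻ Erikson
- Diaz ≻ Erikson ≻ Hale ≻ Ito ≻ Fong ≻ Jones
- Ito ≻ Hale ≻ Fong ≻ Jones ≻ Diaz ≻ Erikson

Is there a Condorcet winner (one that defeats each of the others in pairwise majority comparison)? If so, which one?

Head-to-head results (5 voters total):
Jones vs Erikson: Jones wins 3–2.
Jones vs Hale: Hale wins 3–2.
Jones vs Diaz: Diaz wins 3–2.
Jones vs Ito: Ito wins 4–1.
Jones vs Fong: Fong wins 4–1.
Erikson vs Hale: Hale wins 3–2.
Erikson vs Diaz: Diaz wins 4–1.
Erikson vs Ito: Erikson wins 3–2.
Erikson vs Fong: Erikson wins 3–2.
Hale vs Diaz: Diaz wins 4–1.
Hale vs Ito: Ito wins 3–2.
Hale vs Fong: Hale wins 3–2.
Diaz vs Ito: Diaz wins 3–2.
Diaz vs Fong: Fong wins 3–2.
Ito vs Fong: Ito wins 4–1.
No candidate beats all others: Jones beats Erikson beats Ito beats Jones, a majority cycle.

No Condorcet winner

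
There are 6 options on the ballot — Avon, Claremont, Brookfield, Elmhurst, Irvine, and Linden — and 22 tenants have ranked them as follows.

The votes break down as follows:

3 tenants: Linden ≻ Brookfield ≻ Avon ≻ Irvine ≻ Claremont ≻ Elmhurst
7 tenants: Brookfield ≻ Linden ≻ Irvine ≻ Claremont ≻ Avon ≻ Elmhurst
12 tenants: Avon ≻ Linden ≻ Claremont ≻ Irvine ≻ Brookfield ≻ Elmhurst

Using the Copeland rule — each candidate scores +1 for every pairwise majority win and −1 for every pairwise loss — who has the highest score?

Pairwise results:
  Avon vs Claremont: Avon wins 15–7.
  Avon vs Brookfield: Avon wins 12–10.
  Avon vs Elmhurst: Avon wins 22–0.
  Avon vs Irvine: Avon wins 15–7.
  Avon vs Linden: Avon wins 12–10.
  Claremont vs Brookfield: Claremont wins 12–10.
  Claremont vs Elmhurst: Claremont wins 22–0.
  Claremont vs Irvine: Claremont wins 12–10.
  Claremont vs Linden: Linden wins 22–0.
  Brookfield vs Elmhurst: Brookfield wins 22–0.
  Brookfield vs Irvine: Irvine wins 12–10.
  Brookfield vs Linden: Linden wins 15–7.
  Elmhurst vs Irvine: Irvine wins 22–0.
  Elmhurst vs Linden: Linden wins 22–0.
  Irvine vs Linden: Linden wins 22–0.
Copeland scores (wins − losses):
  Avon: 5 − 0 = 5
  Claremont: 3 − 2 = 1
  Brookfield: 1 − 4 = -3
  Elmhurst: 0 − 5 = -5
  Irvine: 2 − 3 = -1
  Linden: 4 − 1 = 3
Avon has the best Copeland score.

Avon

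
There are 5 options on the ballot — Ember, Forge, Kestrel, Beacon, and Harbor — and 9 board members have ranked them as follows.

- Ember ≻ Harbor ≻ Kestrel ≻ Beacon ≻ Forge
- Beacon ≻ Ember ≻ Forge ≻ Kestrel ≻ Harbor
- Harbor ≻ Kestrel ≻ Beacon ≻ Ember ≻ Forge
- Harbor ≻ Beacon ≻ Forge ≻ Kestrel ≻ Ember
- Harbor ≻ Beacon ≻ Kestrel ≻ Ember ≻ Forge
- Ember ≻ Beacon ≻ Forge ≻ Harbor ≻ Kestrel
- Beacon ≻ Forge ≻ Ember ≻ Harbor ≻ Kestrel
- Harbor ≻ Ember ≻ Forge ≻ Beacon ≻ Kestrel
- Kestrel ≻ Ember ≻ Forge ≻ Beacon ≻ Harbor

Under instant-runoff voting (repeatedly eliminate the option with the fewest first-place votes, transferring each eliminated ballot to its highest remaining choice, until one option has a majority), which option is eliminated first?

Round 1: Harbor 4, Ember 2, Beacon 2, Kestrel 1, Forge 0. Forge has the fewest and is eliminated.
Round 2: Harbor 4, Ember 2, Beacon 2, Kestrel 1. Kestrel has the fewest and is eliminated.
Round 3: Harbor 4, Ember 3, Beacon 2. Beacon has the fewest and is eliminated.
Round 4: Ember 5, Harbor 4. Ember has a majority.

Forge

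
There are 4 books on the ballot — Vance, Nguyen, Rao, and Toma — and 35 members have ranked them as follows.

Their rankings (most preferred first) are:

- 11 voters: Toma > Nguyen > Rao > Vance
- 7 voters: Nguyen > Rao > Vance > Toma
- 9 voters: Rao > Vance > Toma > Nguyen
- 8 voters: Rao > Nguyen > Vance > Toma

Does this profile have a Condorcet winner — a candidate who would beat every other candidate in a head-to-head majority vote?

Head-to-head results (35 voters total):
Vance vs Nguyen: Nguyen wins 26–9.
Vance vs Rao: Rao wins 35–0.
Vance vs Toma: Vance wins 24–11.
Nguyen vs Rao: Nguyen wins 18–17.
Nguyen vs Toma: Toma wins 20–15.
Rao vs Toma: Rao wins 24–11.
No candidate beats all others: Vance beats Toma beats Nguyen beats Vance, a majority cycle.

No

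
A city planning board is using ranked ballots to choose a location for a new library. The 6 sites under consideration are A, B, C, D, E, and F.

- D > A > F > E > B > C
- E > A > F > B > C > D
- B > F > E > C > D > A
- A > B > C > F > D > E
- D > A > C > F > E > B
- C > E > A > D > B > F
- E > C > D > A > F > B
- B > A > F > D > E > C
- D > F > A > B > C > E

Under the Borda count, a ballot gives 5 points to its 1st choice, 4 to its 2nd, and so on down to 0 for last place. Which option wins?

A

Borda scores:
  A: 4 + 4 + 0 + 5 + 4 + 3 + 2 + 4 + 3 = 29
  B: 1 + 2 + 5 + 4 + 0 + 1 + 0 + 5 + 2 = 20
  C: 0 + 1 + 2 + 3 + 3 + 5 + 4 + 0 + 1 = 19
  D: 5 + 0 + 1 + 1 + 5 + 2 + 3 + 2 + 5 = 24
  E: 2 + 5 + 3 + 0 + 1 + 4 + 5 + 1 + 0 = 21
  F: 3 + 3 + 4 + 2 + 2 + 0 + 1 + 3 + 4 = 22
A has the highest total.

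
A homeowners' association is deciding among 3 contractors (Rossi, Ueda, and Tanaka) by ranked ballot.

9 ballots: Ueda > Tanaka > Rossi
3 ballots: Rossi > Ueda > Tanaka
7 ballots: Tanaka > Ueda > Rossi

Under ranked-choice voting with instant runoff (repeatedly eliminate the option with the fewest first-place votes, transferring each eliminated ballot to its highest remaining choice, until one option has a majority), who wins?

Round 1: Ueda 9, Tanaka 7, Rossi 3. Rossi has the fewest and is eliminated.
Round 2: Ueda 12, Tanaka 7. Ueda has a majority.

Ueda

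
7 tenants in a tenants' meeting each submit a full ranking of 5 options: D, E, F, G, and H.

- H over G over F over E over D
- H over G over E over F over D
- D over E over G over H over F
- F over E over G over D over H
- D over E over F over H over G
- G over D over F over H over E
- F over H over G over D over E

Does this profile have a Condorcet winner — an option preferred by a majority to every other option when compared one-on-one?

Head-to-head results (7 voters total):
D vs E: D wins 4–3.
D vs F: F wins 4–3.
D vs G: G wins 5–2.
D vs H: D wins 4–3.
E vs F: F wins 4–3.
E vs G: G wins 4–3.
E vs H: H wins 4–3.
F vs G: G wins 4–3.
F vs H: F wins 4–3.
G vs H: H wins 4–3.
No candidate beats all others: D beats H beats G beats D, a majority cycle.

No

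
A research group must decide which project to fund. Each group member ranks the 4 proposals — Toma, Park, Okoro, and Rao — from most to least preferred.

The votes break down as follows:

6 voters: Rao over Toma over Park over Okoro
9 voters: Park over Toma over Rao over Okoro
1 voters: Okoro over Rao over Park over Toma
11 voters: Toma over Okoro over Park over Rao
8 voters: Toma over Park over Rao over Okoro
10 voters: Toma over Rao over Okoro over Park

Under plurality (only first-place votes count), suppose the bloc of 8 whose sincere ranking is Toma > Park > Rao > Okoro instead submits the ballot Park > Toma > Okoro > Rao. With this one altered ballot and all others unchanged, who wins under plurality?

First-place totals with the altered ballot: Toma 21, Park 17, Okoro 1, Rao 6.
The winner is unchanged: still Toma.

Toma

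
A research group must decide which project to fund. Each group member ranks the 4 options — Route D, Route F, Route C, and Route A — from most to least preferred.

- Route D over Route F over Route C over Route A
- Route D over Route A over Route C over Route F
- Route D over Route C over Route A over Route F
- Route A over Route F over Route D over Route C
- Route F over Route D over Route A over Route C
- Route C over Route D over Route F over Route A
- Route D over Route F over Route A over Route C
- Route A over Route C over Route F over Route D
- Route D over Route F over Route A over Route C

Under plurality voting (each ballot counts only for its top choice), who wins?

First-place vote totals:
  Route D: 5
  Route F: 1
  Route C: 1
  Route A: 2
Route D has the most first-place votes.

Route D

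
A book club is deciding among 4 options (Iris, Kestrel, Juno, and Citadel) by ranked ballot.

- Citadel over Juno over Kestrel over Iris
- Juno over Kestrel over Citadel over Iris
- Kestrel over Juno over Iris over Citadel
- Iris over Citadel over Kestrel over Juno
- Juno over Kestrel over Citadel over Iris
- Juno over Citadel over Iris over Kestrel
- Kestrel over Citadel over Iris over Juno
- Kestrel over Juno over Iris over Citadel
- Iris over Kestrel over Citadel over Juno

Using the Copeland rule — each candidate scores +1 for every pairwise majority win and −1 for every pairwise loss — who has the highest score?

Pairwise results:
  Iris vs Kestrel: Kestrel wins 6–3.
  Iris vs Juno: Juno wins 6–3.
  Iris vs Citadel: Citadel wins 5–4.
  Kestrel vs Juno: Kestrel wins 5–4.
  Kestrel vs Citadel: Kestrel wins 6–3.
  Juno vs Citadel: Juno wins 5–4.
Copeland scores (wins − losses):
  Iris: 0 − 3 = -3
  Kestrel: 3 − 0 = 3
  Juno: 2 − 1 = 1
  Citadel: 1 − 2 = -1
Kestrel has the best Copeland score.

Kestrel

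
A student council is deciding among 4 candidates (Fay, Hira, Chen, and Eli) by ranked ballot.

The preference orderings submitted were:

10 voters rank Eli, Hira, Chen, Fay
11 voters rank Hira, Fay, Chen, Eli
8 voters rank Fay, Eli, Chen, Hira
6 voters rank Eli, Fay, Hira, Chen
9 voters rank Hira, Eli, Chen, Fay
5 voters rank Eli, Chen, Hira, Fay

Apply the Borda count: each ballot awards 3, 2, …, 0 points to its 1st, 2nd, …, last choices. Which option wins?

Eli

Borda scores:
  Fay: 10·0 + 11·2 + 8·3 + 6·2 + 9·0 + 5·0 = 58
  Hira: 10·2 + 11·3 + 8·0 + 6·1 + 9·3 + 5·1 = 91
  Chen: 10·1 + 11·1 + 8·1 + 6·0 + 9·1 + 5·2 = 48
  Eli: 10·3 + 11·0 + 8·2 + 6·3 + 9·2 + 5·3 = 97
Eli has the highest total.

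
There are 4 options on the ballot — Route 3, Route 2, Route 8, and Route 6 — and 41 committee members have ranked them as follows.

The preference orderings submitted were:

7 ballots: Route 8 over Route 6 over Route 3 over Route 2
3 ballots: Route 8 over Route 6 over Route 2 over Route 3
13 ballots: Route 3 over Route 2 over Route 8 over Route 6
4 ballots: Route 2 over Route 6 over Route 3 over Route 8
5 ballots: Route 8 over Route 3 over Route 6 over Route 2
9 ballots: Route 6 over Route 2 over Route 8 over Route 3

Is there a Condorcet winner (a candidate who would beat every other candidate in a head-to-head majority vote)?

Head-to-head results (41 voters total):
Route 3 vs Route 2: Route 3 wins 25–16.
Route 3 vs Route 8: Route 8 wins 24–17.
Route 3 vs Route 6: Route 6 wins 23–18.
Route 2 vs Route 8: Route 2 wins 26–15.
Route 2 vs Route 6: Route 6 wins 24–17.
Route 8 vs Route 6: Route 8 wins 28–13.
No candidate beats all others: Route 3 beats Route 2 beats Route 8 beats Route 3, a majority cycle.

No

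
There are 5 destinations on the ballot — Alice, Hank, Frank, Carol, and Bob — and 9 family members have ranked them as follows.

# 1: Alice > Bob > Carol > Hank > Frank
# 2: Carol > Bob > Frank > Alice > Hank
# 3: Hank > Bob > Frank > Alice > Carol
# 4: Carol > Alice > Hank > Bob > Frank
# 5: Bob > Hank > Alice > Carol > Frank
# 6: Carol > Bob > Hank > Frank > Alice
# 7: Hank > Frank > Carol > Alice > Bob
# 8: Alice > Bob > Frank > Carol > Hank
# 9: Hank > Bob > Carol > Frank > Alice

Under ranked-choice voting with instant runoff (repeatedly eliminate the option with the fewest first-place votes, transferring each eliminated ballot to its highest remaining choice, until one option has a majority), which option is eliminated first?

Round 1: Hank 3, Carol 3, Alice 2, Bob 1, Frank 0. Frank has the fewest and is eliminated.
Round 2: Hank 3, Carol 3, Alice 2, Bob 1. Bob has the fewest and is eliminated.
Round 3: Hank 4, Carol 3, Alice 2. Alice has the fewest and is eliminated.
Round 4: Carol 5, Hank 4. Carol has a majority.

Frank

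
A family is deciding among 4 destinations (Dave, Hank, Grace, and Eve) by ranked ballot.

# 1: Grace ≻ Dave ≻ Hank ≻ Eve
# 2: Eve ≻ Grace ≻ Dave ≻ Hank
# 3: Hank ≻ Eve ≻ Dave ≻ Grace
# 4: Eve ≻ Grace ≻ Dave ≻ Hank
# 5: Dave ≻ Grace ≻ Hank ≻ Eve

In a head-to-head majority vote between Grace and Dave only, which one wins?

Ballots ranking Grace above Dave: 3.
Ballots ranking Dave above Grace: 2.
Grace wins the head-to-head, 3–2.

Grace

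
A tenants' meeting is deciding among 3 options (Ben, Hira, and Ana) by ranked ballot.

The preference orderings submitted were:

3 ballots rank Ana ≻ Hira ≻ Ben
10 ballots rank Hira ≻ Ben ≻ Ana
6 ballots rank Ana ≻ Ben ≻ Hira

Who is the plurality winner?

Hira

First-place vote totals:
  Ben: 0
  Hira: 10
  Ana: 9
Hira has the most first-place votes.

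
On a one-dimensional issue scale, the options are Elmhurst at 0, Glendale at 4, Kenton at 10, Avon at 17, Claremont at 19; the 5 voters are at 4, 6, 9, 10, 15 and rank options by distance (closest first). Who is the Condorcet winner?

With single-peaked preferences on a line, the Condorcet winner is the candidate closest to the median voter.
The median voter (position 9) is closest to Kenton at 10.
Check: Kenton vs Elmhurst — voters closer to Kenton: 4 of 5.

Kenton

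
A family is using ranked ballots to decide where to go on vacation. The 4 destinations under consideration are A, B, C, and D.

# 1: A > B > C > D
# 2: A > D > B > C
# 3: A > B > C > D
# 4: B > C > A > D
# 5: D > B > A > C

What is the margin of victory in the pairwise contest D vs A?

3

Ballots ranking D above A: 1.
Ballots ranking A above D: 4.
A wins 4–1, a margin of 3.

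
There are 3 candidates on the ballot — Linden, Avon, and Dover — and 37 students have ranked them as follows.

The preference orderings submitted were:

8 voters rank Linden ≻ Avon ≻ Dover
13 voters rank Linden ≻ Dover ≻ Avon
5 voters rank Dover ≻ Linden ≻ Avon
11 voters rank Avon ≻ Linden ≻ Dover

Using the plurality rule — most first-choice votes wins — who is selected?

Linden

First-place vote totals:
  Linden: 21
  Avon: 11
  Dover: 5
Linden has the most first-place votes.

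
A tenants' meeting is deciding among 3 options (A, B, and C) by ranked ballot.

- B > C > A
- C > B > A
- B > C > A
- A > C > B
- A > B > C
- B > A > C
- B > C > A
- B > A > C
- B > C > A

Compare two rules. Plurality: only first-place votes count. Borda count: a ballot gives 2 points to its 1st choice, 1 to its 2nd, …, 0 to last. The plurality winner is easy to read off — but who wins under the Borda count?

B

Plurality first-place counts: A 2, B 6, C 1 → B.
Borda totals: A 6, B 14, C 7 → B.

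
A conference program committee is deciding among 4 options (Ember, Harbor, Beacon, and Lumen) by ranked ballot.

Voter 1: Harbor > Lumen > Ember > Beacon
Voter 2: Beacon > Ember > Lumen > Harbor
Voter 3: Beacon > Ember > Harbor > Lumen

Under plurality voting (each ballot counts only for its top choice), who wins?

First-place vote totals:
  Ember: 0
  Harbor: 1
  Beacon: 2
  Lumen: 0
Beacon has the most first-place votes.

Beacon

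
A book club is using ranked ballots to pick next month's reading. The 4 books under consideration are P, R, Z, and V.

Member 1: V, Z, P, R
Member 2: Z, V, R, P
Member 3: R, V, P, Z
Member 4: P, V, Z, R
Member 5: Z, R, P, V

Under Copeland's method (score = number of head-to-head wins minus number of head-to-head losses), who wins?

V

Pairwise results:
  P vs R: R wins 3–2.
  P vs Z: Z wins 3–2.
  P vs V: V wins 3–2.
  R vs Z: Z wins 4–1.
  R vs V: V wins 3–2.
  Z vs V: V wins 3–2.
Copeland scores (wins − losses):
  P: 0 − 3 = -3
  R: 1 − 2 = -1
  Z: 2 − 1 = 1
  V: 3 − 0 = 3
V has the best Copeland score.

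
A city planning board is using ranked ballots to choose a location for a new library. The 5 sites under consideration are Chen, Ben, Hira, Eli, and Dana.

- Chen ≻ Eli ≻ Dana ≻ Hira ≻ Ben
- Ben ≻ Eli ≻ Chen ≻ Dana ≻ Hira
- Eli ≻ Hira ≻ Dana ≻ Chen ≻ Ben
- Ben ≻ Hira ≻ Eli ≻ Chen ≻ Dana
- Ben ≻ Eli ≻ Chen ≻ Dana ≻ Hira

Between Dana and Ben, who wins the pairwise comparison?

Ballots ranking Dana above Ben: 2.
Ballots ranking Ben above Dana: 3.
Ben wins the head-to-head, 3–2.

Ben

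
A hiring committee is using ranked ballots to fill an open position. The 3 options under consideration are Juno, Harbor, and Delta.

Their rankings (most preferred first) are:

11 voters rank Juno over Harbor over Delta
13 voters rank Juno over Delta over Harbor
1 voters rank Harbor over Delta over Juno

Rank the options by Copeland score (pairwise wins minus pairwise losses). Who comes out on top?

Pairwise results:
  Juno vs Harbor: Juno wins 24–1.
  Juno vs Delta: Juno wins 24–1.
  Harbor vs Delta: Delta wins 13–12.
Copeland scores (wins − losses):
  Juno: 2 − 0 = 2
  Harbor: 0 − 2 = -2
  Delta: 1 − 1 = 0
Juno has the best Copeland score.

Juno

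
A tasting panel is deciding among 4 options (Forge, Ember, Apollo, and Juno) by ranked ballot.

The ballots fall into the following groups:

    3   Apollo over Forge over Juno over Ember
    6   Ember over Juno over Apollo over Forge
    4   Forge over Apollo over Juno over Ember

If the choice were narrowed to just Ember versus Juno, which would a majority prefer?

Ballots ranking Ember above Juno: 6.
Ballots ranking Juno above Ember: 3+4 = 7.
Juno wins the head-to-head, 7–6.

Juno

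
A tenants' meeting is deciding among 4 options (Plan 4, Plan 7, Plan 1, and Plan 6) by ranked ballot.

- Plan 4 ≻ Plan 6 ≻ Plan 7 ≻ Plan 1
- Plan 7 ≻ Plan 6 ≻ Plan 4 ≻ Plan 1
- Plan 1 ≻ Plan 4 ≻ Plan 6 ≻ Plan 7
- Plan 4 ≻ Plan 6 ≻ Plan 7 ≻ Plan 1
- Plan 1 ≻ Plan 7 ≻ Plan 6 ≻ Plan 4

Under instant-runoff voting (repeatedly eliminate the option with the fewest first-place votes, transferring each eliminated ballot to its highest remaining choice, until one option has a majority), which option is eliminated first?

Round 1: Plan 4 2, Plan 1 2, Plan 7 1, Plan 6 0. Plan 6 has the fewest and is eliminated.
Round 2: Plan 4 2, Plan 1 2, Plan 7 1. Plan 7 has the fewest and is eliminated.
Round 3: Plan 4 3, Plan 1 2. Plan 4 has a majority.

Plan 6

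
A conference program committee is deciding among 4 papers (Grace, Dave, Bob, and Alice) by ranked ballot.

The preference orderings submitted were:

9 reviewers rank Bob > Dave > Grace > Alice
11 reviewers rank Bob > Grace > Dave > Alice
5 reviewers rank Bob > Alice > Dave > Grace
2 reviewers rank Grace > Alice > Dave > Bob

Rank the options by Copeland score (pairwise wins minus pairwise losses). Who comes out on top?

Bob

Pairwise results:
  Grace vs Dave: Dave wins 14–13.
  Grace vs Bob: Bob wins 25–2.
  Grace vs Alice: Grace wins 22–5.
  Dave vs Bob: Bob wins 25–2.
  Dave vs Alice: Dave wins 20–7.
  Bob vs Alice: Bob wins 25–2.
Copeland scores (wins − losses):
  Grace: 1 − 2 = -1
  Dave: 2 − 1 = 1
  Bob: 3 − 0 = 3
  Alice: 0 − 3 = -3
Bob has the best Copeland score.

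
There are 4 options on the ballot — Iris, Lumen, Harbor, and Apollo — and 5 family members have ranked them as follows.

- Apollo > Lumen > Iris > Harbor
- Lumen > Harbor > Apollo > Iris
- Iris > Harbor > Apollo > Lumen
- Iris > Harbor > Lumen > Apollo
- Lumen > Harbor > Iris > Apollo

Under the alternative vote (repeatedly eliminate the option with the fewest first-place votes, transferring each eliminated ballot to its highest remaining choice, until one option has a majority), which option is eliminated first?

Harbor

Round 1: Iris 2, Lumen 2, Apollo 1, Harbor 0. Harbor has the fewest and is eliminated.
Round 2: Iris 2, Lumen 2, Apollo 1. Apollo has the fewest and is eliminated.
Round 3: Lumen 3, Iris 2. Lumen has a majority.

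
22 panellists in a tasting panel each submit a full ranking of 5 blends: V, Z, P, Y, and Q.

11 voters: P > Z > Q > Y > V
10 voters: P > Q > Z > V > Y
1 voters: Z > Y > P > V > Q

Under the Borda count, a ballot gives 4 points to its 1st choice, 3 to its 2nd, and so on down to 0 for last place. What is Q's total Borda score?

52

Borda scores:
  V: 11·0 + 10·1 + 1 = 11
  Z: 11·3 + 10·2 + 4 = 57
  P: 11·4 + 10·4 + 2 = 86
  Y: 11·1 + 10·0 + 3 = 14
  Q: 11·2 + 10·3 + 0 = 52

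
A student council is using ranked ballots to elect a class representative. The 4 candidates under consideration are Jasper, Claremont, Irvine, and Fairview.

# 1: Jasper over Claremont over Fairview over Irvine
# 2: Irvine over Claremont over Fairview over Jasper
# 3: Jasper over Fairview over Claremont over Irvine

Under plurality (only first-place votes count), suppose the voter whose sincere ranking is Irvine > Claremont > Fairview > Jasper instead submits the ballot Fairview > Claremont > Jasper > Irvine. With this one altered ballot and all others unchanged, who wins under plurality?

First-place totals with the altered ballot: Jasper 2, Claremont 0, Irvine 0, Fairview 1.
The winner is unchanged: still Jasper.

Jasper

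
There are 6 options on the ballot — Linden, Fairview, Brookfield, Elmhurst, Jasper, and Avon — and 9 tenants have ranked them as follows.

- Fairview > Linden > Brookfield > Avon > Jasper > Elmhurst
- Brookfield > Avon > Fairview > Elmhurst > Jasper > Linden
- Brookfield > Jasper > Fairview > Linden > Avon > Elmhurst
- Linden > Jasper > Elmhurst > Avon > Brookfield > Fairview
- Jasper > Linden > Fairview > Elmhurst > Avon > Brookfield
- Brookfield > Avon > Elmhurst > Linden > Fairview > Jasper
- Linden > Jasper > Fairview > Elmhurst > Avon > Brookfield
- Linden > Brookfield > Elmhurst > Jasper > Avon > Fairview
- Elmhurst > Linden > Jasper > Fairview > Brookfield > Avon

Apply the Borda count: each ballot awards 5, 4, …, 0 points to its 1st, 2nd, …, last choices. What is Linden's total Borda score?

31

Borda scores:
  Linden: 4 + 0 + 2 + 5 + 4 + 2 + 5 + 5 + 4 = 31
  Fairview: 5 + 3 + 3 + 0 + 3 + 1 + 3 + 0 + 2 = 20
  Brookfield: 3 + 5 + 5 + 1 + 0 + 5 + 0 + 4 + 1 = 24
  Elmhurst: 0 + 2 + 0 + 3 + 2 + 3 + 2 + 3 + 5 = 20
  Jasper: 1 + 1 + 4 + 4 + 5 + 0 + 4 + 2 + 3 = 24
  Avon: 2 + 4 + 1 + 2 + 1 + 4 + 1 + 1 + 0 = 16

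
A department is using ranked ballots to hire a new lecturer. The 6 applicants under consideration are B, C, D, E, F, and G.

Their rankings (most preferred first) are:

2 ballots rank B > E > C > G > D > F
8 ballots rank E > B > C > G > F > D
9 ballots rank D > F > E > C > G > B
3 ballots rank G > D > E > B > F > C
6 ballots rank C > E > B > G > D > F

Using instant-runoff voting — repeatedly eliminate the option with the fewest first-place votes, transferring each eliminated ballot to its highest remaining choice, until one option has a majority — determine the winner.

Round 1: D 9, E 8, C 6, G 3, B 2, F 0. F has the fewest and is eliminated.
Round 2: D 9, E 8, C 6, G 3, B 2. B has the fewest and is eliminated.
Round 3: E 10, D 9, C 6, G 3. G has the fewest and is eliminated.
Round 4: D 12, E 10, C 6. C has the fewest and is eliminated.
Round 5: E 16, D 12. E has a majority.

E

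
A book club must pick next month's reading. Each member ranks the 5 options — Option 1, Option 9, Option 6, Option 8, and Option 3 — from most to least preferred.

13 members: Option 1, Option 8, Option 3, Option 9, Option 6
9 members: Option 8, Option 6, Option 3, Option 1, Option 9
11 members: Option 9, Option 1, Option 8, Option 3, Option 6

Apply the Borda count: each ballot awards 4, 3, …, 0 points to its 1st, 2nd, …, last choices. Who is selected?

Borda scores:
  Option 1: 13·4 + 9·1 + 11·3 = 94
  Option 9: 13·1 + 9·0 + 11·4 = 57
  Option 6: 13·0 + 9·3 + 11·0 = 27
  Option 8: 13·3 + 9·4 + 11·2 = 97
  Option 3: 13·2 + 9·2 + 11·1 = 55
Option 8 has the highest total.

Option 8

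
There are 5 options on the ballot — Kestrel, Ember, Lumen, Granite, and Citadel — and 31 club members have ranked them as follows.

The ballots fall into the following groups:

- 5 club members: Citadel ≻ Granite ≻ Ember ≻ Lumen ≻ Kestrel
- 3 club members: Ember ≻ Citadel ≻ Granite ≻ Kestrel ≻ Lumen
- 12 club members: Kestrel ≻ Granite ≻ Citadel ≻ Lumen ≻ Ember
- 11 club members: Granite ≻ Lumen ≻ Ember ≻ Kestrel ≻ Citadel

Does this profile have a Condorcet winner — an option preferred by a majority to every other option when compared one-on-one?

Yes

Head-to-head results (31 voters total):
Kestrel vs Ember: Ember wins 19–12.
Kestrel vs Lumen: Lumen wins 16–15.
Kestrel vs Granite: Granite wins 19–12.
Kestrel vs Citadel: Kestrel wins 23–8.
Ember vs Lumen: Lumen wins 23–8.
Ember vs Granite: Granite wins 28–3.
Ember vs Citadel: Citadel wins 17–14.
Lumen vs Granite: Granite wins 31–0.
Lumen vs Citadel: Citadel wins 20–11.
Granite vs Citadel: Granite wins 23–8.
Granite beats each rival — Kestrel (19–12), Ember (28–3), Lumen (31–0), Citadel (23–8) — so Granite is the Condorcet winner.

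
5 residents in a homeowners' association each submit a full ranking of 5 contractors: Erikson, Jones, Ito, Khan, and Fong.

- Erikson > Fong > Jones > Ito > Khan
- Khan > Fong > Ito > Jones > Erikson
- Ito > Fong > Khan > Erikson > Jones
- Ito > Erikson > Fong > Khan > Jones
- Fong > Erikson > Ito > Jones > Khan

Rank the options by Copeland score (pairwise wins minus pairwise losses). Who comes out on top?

Pairwise results:
  Erikson vs Jones: Erikson wins 4–1.
  Erikson vs Ito: Ito wins 3–2.
  Erikson vs Khan: Erikson wins 3–2.
  Erikson vs Fong: Fong wins 3–2.
  Jones vs Ito: Ito wins 4–1.
  Jones vs Khan: Khan wins 3–2.
  Jones vs Fong: Fong wins 5–0.
  Ito vs Khan: Ito wins 4–1.
  Ito vs Fong: Fong wins 3–2.
  Khan vs Fong: Fong wins 4–1.
Copeland scores (wins − losses):
  Erikson: 2 − 2 = 0
  Jones: 0 − 4 = -4
  Ito: 3 − 1 = 2
  Khan: 1 − 3 = -2
  Fong: 4 − 0 = 4
Fong has the best Copeland score.

Fong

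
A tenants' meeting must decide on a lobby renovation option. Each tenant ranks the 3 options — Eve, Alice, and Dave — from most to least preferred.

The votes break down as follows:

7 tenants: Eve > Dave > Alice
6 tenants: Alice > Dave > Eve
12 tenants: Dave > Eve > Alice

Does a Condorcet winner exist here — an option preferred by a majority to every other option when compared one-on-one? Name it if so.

Dave

Head-to-head results (25 voters total):
Eve vs Alice: Eve wins 19–6.
Eve vs Dave: Dave wins 18–7.
Alice vs Dave: Dave wins 19–6.
Dave beats each rival — Eve (18–7), Alice (19–6) — so Dave is the Condorcet winner.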